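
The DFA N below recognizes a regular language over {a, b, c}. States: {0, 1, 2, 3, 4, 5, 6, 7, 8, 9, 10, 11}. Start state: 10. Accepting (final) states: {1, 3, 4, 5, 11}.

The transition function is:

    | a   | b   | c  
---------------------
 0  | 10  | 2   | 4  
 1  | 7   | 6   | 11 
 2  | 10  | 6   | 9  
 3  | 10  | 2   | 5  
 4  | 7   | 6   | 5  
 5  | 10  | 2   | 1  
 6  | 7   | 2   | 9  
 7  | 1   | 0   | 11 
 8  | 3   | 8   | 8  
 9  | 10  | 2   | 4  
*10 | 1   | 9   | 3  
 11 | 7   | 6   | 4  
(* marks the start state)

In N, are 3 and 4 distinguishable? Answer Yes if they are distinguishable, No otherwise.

States {8} cannot be reached from the start state, so discard them.
P0 = {1,3,4,5,11} | {0,2,6,7,9,10}.
Split {0,2,6,7,9,10} by δ(·,a) → {0,2,6,9} and {7,10}.
Split {0,2,6,9} by δ(·,c) → {0,9} and {2,6}.
The partition is now stable with 4 blocks: {1,3,4,5,11} | {0,9} | {7,10} | {2,6}.
3 and 4 lie in the same block of the stable partition, so they are equivalent — no string distinguishes them.

No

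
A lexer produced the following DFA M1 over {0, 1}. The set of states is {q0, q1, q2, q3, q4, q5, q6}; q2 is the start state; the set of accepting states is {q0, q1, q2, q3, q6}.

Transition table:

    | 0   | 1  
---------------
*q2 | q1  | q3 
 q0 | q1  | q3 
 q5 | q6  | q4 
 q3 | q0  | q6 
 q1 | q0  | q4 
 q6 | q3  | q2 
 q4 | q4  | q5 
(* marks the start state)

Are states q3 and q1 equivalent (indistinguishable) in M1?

Initial partition by acceptance: {q0,q1,q2,q3,q6} | {q4,q5}.
Split {q0,q1,q2,q3,q6} by δ(·,1) → {q0,q2,q3,q6} and {q1}.
Refine {q0,q2,q3,q6} on symbol 0: members go to different blocks, giving {q0,q2} and {q3,q6}.
On input 0, block {q4,q5} splits into {q4} and {q5}.
Split {q3,q6} by δ(·,0) → {q3} and {q6}.
The partition is now stable with 6 blocks: {q0,q2} | {q4} | {q1} | {q3} | {q5} | {q6}.
q3 and q1 end up in different blocks, so they are distinguishable. For instance, the string '1' is accepted from only q3.

No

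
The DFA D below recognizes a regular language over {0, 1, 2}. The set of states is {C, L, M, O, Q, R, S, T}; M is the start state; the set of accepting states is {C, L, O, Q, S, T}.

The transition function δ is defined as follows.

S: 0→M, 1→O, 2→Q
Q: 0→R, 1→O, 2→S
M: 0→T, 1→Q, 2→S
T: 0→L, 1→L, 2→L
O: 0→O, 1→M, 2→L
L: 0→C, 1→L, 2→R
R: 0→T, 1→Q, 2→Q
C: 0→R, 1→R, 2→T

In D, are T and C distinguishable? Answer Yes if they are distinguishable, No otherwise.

P0 = {C,L,O,Q,S,T} | {M,R}.
Split {C,L,O,Q,S,T} by δ(·,0) → {L,O,T} and {C,Q,S}.
Split {L,O,T} by δ(·,0) → {O,T} and {L}.
Split {O,T} by δ(·,0) → {O} and {T}.
Refine {C,Q,S} on symbol 1: members go to different blocks, giving {Q,S} and {C}.
Stable partition: {O} | {M,R} | {Q,S} | {L} | {T} | {C} — 6 equivalence classes.
T and C end up in different blocks, so they are distinguishable. For instance, the string '0' is accepted from only T.

Yes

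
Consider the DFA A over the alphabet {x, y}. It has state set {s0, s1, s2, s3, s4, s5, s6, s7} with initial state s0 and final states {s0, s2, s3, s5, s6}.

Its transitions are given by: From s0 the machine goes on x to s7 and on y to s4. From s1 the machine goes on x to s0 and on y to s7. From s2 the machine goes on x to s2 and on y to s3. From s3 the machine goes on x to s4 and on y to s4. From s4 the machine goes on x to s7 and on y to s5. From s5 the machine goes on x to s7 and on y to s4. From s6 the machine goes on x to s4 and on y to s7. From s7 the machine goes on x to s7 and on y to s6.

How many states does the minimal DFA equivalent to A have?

2

First remove the unreachable states {s1,s2,s3}; 5 states remain.
P0 = {s0,s5,s6} | {s4,s7}.
No further refinement is possible. Final partition (2 blocks): {s0,s5,s6} | {s4,s7}.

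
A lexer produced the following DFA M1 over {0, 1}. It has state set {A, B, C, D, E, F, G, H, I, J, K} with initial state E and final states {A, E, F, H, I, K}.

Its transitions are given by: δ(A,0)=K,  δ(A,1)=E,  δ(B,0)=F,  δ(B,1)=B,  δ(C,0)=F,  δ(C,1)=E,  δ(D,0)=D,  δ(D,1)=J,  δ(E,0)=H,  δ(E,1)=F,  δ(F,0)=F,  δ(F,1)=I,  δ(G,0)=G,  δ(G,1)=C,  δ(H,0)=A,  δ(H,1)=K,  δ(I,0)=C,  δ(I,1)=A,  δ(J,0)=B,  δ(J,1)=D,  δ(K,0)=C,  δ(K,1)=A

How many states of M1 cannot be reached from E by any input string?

4

No path from E leads to B, D, G, J; the other 7 states are all reachable.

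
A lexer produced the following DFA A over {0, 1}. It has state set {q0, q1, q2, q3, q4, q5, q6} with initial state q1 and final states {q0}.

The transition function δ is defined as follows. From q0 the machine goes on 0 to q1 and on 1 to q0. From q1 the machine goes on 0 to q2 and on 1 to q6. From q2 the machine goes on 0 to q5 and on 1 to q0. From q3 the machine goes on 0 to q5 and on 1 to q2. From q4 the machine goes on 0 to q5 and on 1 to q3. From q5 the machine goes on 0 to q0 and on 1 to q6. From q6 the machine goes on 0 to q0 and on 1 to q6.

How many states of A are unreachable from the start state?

Starting at q1 and following transitions, the reachable set is {q0, q1, q2, q5, q6}. That leaves q3, q4 unreachable — 2 in total.

2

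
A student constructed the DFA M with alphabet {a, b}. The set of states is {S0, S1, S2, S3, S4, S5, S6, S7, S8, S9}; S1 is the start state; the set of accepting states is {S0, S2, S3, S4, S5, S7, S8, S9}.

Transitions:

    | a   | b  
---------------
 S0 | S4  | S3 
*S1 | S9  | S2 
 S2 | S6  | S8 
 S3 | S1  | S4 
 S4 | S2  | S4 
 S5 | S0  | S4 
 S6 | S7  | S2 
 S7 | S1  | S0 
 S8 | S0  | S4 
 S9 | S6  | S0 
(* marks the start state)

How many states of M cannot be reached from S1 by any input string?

No path from S1 leads to S5; the other 9 states are all reachable.

1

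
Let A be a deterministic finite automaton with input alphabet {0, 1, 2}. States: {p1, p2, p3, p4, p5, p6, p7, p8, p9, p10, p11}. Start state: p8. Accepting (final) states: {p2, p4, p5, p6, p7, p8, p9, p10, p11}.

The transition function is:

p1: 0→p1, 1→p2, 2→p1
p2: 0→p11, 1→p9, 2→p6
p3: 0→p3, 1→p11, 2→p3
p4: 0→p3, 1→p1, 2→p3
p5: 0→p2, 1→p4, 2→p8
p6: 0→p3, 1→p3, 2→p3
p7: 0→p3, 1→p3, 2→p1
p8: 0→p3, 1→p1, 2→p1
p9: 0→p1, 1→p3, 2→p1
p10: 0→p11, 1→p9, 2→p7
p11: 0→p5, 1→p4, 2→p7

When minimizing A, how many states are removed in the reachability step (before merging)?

No path from p8 leads to p10; the other 10 states are all reachable.

1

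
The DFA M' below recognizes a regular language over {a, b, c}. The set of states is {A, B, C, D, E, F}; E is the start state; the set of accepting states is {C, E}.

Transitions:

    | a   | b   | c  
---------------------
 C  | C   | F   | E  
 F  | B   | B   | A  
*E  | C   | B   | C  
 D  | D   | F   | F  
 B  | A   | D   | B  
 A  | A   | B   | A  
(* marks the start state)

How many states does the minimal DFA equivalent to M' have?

2

All states are reachable from the start state.
P0 = {C,E} | {A,B,D,F}.
No further refinement is possible. Final partition (2 blocks): {C,E} | {A,B,D,F}.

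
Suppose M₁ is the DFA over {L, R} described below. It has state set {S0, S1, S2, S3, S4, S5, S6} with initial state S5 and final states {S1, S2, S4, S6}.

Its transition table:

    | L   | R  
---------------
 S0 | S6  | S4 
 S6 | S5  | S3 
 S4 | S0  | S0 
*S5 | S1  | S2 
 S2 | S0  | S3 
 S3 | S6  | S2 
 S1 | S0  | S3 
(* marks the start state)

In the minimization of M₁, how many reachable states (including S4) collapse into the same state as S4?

Every state is reachable, so we keep all 7.
Start with accepting vs non-accepting: {S1,S2,S4,S6} | {S0,S3,S5}.
Stable partition: {S1,S2,S4,S6} | {S0,S3,S5} — 2 equivalence classes.
The equivalence class containing S4 is {S1,S2,S4,S6}, of size 4.

4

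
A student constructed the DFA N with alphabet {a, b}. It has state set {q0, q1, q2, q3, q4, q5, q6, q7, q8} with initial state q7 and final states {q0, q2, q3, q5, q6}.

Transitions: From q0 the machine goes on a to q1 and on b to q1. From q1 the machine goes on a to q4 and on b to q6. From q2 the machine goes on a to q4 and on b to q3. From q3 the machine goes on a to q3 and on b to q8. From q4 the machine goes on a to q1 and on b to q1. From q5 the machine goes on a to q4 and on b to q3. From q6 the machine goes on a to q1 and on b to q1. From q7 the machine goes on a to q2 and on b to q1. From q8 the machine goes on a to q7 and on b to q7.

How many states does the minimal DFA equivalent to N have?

First remove the unreachable states {q0,q5}; 7 states remain.
Start with accepting vs non-accepting: {q2,q3,q6} | {q1,q4,q7,q8}.
On input a, block {q2,q3,q6} splits into {q2,q6} and {q3}.
Refine {q2,q6} on symbol b: members go to different blocks, giving {q2} and {q6}.
Split {q1,q4,q7,q8} by δ(·,a) → {q1,q4,q8} and {q7}.
On input a, block {q1,q4,q8} splits into {q1,q4} and {q8}.
Refine {q1,q4} on symbol b: members go to different blocks, giving {q1} and {q4}.
The partition is now stable with 7 blocks: {q2} | {q1} | {q3} | {q6} | {q7} | {q8} | {q4}.

7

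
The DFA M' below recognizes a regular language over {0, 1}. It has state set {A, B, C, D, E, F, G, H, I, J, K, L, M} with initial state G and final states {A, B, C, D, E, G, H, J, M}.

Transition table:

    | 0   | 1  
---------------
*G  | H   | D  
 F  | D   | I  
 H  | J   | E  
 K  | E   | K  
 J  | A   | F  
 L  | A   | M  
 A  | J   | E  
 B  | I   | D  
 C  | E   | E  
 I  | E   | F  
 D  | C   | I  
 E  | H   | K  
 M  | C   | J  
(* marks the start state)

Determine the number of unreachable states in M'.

Starting at G and following transitions, the reachable set is {A, C, D, E, F, G, H, I, J, K}. That leaves B, L, M unreachable — 3 in total.

3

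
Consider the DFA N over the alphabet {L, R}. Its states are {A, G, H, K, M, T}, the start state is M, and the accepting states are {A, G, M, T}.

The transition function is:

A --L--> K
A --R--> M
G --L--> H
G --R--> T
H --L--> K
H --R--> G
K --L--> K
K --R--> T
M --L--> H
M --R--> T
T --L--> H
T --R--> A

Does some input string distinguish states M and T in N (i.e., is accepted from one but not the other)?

No

P0 = {A,G,M,T} | {H,K}.
Stable partition: {A,G,M,T} | {H,K} — 2 equivalence classes.
M and T lie in the same block of the stable partition, so they are equivalent — no string distinguishes them.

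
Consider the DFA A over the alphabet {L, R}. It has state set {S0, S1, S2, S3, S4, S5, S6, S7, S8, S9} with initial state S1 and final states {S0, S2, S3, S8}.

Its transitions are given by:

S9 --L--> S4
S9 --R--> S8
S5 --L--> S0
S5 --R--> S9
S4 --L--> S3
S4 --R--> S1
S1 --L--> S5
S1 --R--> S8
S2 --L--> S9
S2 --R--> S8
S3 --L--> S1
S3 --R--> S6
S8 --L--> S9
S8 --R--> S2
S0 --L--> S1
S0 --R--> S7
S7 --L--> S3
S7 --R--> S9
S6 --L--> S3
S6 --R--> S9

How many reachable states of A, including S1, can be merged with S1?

2

P0 = {S0,S2,S3,S8} | {S1,S4,S5,S6,S7,S9}.
On input R, block {S0,S2,S3,S8} splits into {S0,S3} and {S2,S8}.
On input L, block {S1,S4,S5,S6,S7,S9} splits into {S4,S5,S6,S7} and {S1,S9}.
The partition is now stable with 4 blocks: {S0,S3} | {S4,S5,S6,S7} | {S2,S8} | {S1,S9}.
State S1 belongs to the block {S1,S9}, which has 2 states.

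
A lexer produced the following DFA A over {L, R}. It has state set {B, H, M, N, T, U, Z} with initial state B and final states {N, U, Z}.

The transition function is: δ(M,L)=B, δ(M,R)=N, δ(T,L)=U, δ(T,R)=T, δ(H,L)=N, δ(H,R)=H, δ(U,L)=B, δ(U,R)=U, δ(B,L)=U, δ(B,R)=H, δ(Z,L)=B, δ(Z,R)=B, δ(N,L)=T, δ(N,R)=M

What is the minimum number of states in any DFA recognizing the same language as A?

6

Reachable states from the start: {B,H,M,N,T,U}. Unreachable: {Z} — drop them.
P0 = {N,U} | {B,H,M,T}.
Refine {N,U} on symbol R: members go to different blocks, giving {U} and {N}.
On input L, block {B,H,M,T} splits into {B,T} and {M} and {H}.
Refine {B,T} on symbol R: members go to different blocks, giving {B} and {T}.
Stable partition: {U} | {B} | {N} | {M} | {H} | {T} — 6 equivalence classes.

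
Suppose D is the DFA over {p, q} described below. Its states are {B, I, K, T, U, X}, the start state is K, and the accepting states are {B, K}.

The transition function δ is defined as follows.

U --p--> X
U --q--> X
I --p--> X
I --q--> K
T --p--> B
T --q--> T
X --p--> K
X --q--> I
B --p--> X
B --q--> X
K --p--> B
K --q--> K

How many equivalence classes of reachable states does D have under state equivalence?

Reachable states from the start: {B,I,K,X}. Unreachable: {T,U} — drop them.
Initial partition by acceptance: {B,K} | {I,X}.
Refine {B,K} on symbol p: members go to different blocks, giving {K} and {B}.
Refine {I,X} on symbol p: members go to different blocks, giving {I} and {X}.
Stable partition: {K} | {I} | {B} | {X} — 4 equivalence classes.

4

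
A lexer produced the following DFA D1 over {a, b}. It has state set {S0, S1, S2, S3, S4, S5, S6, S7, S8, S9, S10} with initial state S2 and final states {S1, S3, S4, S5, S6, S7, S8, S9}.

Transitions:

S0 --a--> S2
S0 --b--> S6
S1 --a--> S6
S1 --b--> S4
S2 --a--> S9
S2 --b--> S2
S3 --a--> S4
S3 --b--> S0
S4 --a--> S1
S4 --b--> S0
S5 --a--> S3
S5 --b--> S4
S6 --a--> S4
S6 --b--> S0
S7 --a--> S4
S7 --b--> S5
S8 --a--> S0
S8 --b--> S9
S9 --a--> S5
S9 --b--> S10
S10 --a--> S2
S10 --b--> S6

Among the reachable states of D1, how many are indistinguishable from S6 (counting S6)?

2

Reachable states from the start: {S0,S1,S2,S3,S4,S5,S6,S9,S10}. Unreachable: {S7,S8} — drop them.
P0 = {S1,S3,S4,S5,S6,S9} | {S0,S2,S10}.
Refine {S1,S3,S4,S5,S6,S9} on symbol b: members go to different blocks, giving {S3,S4,S6,S9} and {S1,S5}.
Split {S3,S4,S6,S9} by δ(·,a) → {S3,S6} and {S4,S9}.
Split {S0,S2,S10} by δ(·,a) → {S0,S10} and {S2}.
No further refinement is possible. Final partition (5 blocks): {S3,S6} | {S0,S10} | {S1,S5} | {S4,S9} | {S2}.
State S6 belongs to the block {S3,S6}, which has 2 states.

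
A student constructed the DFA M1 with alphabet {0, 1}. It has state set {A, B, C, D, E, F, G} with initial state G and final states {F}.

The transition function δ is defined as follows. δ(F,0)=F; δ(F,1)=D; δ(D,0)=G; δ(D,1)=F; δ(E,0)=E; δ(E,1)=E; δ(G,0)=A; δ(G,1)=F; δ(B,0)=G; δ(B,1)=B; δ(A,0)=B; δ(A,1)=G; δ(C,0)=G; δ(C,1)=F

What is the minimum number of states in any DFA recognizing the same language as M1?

5

Reachable states from the start: {A,B,D,F,G}. Unreachable: {C,E} — drop them.
P0 = {F} | {A,B,D,G}.
Refine {A,B,D,G} on symbol 1: members go to different blocks, giving {A,B} and {D,G}.
Split {A,B} by δ(·,0) → {A} and {B}.
Split {D,G} by δ(·,0) → {D} and {G}.
Stable partition: {F} | {A} | {D} | {B} | {G} — 5 equivalence classes.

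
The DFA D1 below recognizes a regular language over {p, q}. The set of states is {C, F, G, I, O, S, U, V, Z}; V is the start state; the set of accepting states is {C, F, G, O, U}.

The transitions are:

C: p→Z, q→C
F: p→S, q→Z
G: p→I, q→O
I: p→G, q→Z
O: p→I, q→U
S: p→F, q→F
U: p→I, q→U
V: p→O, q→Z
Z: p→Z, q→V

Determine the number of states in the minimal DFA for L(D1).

3

First remove the unreachable states {C,F,S}; 6 states remain.
P0 = {G,O,U} | {I,V,Z}.
On input p, block {I,V,Z} splits into {I,V} and {Z}.
No further refinement is possible. Final partition (3 blocks): {G,O,U} | {I,V} | {Z}.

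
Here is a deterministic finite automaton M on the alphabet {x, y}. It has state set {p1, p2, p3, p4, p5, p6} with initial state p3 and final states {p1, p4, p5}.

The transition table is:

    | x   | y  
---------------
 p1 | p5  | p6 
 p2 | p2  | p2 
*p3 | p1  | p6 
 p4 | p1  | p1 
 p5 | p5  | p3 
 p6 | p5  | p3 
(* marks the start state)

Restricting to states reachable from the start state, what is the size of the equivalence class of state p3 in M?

2

First remove the unreachable states {p2,p4}; 4 states remain.
Start with accepting vs non-accepting: {p1,p5} | {p3,p6}.
The partition is now stable with 2 blocks: {p1,p5} | {p3,p6}.
State p3 belongs to the block {p3,p6}, which has 2 states.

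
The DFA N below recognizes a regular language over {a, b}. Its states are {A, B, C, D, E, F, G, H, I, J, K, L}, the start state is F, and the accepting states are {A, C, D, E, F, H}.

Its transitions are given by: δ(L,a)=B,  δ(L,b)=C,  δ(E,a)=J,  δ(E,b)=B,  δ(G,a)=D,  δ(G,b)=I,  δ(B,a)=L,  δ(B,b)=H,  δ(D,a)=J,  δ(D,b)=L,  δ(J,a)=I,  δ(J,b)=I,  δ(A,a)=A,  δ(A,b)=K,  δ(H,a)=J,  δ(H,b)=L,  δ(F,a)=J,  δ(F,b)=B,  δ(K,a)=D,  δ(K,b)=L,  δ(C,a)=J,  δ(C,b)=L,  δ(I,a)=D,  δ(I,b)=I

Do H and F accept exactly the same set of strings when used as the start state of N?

First remove the unreachable states {A,E,G,K}; 8 states remain.
Initial partition by acceptance: {C,D,F,H} | {B,I,J,L}.
On input a, block {B,I,J,L} splits into {B,J,L} and {I}.
On input a, block {B,J,L} splits into {B,L} and {J}.
No further refinement is possible. Final partition (4 blocks): {C,D,F,H} | {B,L} | {I} | {J}.
H and F lie in the same block of the stable partition, so they are equivalent — no string distinguishes them.

Yes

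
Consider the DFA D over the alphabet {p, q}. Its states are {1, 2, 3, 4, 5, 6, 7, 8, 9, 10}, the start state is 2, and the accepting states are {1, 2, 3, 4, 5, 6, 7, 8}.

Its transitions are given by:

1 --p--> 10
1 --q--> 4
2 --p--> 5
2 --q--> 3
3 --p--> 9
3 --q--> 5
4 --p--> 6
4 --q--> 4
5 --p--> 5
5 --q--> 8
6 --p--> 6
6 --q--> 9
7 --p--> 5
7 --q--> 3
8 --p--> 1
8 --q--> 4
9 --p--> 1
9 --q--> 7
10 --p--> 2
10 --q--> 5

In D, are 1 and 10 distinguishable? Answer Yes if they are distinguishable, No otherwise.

Initial partition by acceptance: {1,2,3,4,5,6,7,8} | {9,10}.
On input p, block {1,2,3,4,5,6,7,8} splits into {2,4,5,6,7,8} and {1,3}.
Split {2,4,5,6,7,8} by δ(·,p) → {2,4,5,6,7} and {8}.
Split {2,4,5,6,7} by δ(·,q) → {2,7} and {4} and {5} and {6}.
On input p, block {9,10} splits into {9} and {10}.
On input p, block {1,3} splits into {1} and {3}.
No further refinement is possible. Final partition (9 blocks): {2,7} | {9} | {1} | {8} | {4} | {5} | {6} | {10} | {3}.
1 and 10 end up in different blocks, so they are distinguishable. For instance, the string 'ε' is accepted from only 1.

Yes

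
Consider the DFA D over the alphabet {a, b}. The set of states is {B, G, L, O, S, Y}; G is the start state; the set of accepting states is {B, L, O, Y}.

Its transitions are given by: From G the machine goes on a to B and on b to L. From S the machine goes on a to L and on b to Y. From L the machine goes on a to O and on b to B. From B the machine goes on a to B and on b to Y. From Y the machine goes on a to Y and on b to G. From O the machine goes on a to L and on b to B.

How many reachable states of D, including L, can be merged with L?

Reachable states from the start: {B,G,L,O,Y}. Unreachable: {S} — drop them.
P0 = {B,L,O,Y} | {G}.
On input b, block {B,L,O,Y} splits into {B,L,O} and {Y}.
Split {B,L,O} by δ(·,b) → {L,O} and {B}.
Stable partition: {L,O} | {G} | {Y} | {B} — 4 equivalence classes.
The equivalence class containing L is {L,O}, of size 2.

2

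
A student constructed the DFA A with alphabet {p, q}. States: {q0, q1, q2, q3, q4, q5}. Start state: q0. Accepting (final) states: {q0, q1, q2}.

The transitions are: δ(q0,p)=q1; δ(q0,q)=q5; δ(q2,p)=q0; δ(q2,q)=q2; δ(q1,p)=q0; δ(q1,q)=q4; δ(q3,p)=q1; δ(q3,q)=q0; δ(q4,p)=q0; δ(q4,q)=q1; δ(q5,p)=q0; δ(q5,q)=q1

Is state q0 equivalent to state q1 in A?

First remove the unreachable states {q2,q3}; 4 states remain.
Initial partition by acceptance: {q0,q1} | {q4,q5}.
No further refinement is possible. Final partition (2 blocks): {q0,q1} | {q4,q5}.
q0 and q1 lie in the same block of the stable partition, so they are equivalent — no string distinguishes them.

Yes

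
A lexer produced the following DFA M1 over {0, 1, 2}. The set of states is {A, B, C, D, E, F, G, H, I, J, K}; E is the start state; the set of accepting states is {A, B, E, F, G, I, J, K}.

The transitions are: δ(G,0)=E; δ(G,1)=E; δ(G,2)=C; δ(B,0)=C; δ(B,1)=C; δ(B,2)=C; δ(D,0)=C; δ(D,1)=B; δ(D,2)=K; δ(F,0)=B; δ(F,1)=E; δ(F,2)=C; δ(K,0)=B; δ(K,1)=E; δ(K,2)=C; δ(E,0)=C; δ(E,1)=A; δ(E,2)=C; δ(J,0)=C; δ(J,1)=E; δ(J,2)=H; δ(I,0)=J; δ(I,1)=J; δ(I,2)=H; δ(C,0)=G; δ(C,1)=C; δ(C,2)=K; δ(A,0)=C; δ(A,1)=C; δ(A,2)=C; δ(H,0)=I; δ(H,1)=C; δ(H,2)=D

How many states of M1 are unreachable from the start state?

5

Starting at E and following transitions, the reachable set is {A, B, C, E, G, K}. That leaves D, F, H, I, J unreachable — 5 in total.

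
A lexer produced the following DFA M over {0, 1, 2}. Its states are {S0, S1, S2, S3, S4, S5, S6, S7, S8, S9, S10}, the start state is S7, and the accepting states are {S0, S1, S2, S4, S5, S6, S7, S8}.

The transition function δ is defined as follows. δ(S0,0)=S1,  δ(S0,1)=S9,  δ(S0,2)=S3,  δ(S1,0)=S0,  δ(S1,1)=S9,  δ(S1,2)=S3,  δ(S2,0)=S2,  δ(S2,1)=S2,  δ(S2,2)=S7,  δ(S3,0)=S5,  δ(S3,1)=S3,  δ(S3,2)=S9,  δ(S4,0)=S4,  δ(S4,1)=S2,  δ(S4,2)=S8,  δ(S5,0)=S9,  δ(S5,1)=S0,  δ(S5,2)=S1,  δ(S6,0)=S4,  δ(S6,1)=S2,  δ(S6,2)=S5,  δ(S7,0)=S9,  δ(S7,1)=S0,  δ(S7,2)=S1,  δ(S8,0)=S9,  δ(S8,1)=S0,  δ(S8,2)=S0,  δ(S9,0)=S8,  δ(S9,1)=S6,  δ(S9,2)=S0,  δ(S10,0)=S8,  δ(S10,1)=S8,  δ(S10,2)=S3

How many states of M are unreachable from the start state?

1

No path from S7 leads to S10; the other 10 states are all reachable.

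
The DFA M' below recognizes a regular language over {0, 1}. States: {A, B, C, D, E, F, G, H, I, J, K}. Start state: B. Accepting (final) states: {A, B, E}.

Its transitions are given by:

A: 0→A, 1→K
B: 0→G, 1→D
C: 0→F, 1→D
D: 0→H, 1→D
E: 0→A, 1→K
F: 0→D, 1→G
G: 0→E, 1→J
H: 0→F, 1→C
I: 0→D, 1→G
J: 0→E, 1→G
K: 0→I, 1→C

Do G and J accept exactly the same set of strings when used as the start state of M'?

Yes

Initial partition by acceptance: {A,B,E} | {C,D,F,G,H,I,J,K}.
On input 0, block {A,B,E} splits into {A,E} and {B}.
Split {C,D,F,G,H,I,J,K} by δ(·,0) → {C,D,F,H,I,K} and {G,J}.
Split {C,D,F,H,I,K} by δ(·,1) → {C,D,H,K} and {F,I}.
On input 0, block {C,D,H,K} splits into {C,H,K} and {D}.
On input 1, block {C,H,K} splits into {H,K} and {C}.
Stable partition: {A,E} | {H,K} | {B} | {G,J} | {F,I} | {D} | {C} — 7 equivalence classes.
G and J lie in the same block of the stable partition, so they are equivalent — no string distinguishes them.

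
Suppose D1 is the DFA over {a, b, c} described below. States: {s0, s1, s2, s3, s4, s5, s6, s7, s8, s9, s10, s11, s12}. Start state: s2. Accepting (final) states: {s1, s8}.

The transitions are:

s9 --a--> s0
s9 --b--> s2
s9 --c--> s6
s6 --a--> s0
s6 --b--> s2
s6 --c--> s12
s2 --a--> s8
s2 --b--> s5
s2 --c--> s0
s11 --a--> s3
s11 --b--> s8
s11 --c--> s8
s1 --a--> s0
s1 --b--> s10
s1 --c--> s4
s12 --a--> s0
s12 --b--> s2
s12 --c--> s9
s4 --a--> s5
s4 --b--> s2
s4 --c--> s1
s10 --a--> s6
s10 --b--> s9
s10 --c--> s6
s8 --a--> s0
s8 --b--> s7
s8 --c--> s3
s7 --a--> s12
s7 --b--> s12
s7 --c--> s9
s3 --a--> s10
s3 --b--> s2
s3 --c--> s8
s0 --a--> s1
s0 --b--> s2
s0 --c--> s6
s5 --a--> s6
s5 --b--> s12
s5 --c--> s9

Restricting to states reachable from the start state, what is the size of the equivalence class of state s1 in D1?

First remove the unreachable states {s11}; 12 states remain.
Start with accepting vs non-accepting: {s1,s8} | {s0,s2,s3,s4,s5,s6,s7,s9,s10,s12}.
Refine {s0,s2,s3,s4,s5,s6,s7,s9,s10,s12} on symbol a: members go to different blocks, giving {s3,s4,s5,s6,s7,s9,s10,s12} and {s0,s2}.
Split {s3,s4,s5,s6,s7,s9,s10,s12} by δ(·,a) → {s3,s4,s5,s7,s10} and {s6,s9,s12}.
Split {s3,s4,s5,s7,s10} by δ(·,a) → {s5,s7,s10} and {s3,s4}.
On input b, block {s0,s2} splits into {s0} and {s2}.
The partition is now stable with 6 blocks: {s1,s8} | {s5,s7,s10} | {s0} | {s6,s9,s12} | {s3,s4} | {s2}.
The equivalence class containing s1 is {s1,s8}, of size 2.

2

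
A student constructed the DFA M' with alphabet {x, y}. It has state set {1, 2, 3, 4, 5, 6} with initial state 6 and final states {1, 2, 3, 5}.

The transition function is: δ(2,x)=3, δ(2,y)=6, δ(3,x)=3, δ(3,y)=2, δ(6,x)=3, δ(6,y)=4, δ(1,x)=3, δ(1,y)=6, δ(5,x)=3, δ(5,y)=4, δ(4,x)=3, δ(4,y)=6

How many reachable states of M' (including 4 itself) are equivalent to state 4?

States {1,5} cannot be reached from the start state, so discard them.
Initial partition by acceptance: {2,3} | {4,6}.
Refine {2,3} on symbol y: members go to different blocks, giving {2} and {3}.
No further refinement is possible. Final partition (3 blocks): {2} | {4,6} | {3}.
State 4 belongs to the block {4,6}, which has 2 states.

2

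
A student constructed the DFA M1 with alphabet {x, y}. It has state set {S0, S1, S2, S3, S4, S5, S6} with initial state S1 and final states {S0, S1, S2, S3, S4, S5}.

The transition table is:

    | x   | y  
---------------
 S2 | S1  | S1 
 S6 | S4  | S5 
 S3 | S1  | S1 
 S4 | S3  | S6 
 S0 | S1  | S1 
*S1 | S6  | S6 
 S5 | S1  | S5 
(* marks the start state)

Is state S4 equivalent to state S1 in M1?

No

Reachable states from the start: {S1,S3,S4,S5,S6}. Unreachable: {S0,S2} — drop them.
Initial partition by acceptance: {S1,S3,S4,S5} | {S6}.
Split {S1,S3,S4,S5} by δ(·,x) → {S3,S4,S5} and {S1}.
Refine {S3,S4,S5} on symbol x: members go to different blocks, giving {S3,S5} and {S4}.
On input y, block {S3,S5} splits into {S3} and {S5}.
No further refinement is possible. Final partition (5 blocks): {S3} | {S6} | {S1} | {S4} | {S5}.
S4 and S1 end up in different blocks, so they are distinguishable. For instance, the string 'x' is accepted from only S4.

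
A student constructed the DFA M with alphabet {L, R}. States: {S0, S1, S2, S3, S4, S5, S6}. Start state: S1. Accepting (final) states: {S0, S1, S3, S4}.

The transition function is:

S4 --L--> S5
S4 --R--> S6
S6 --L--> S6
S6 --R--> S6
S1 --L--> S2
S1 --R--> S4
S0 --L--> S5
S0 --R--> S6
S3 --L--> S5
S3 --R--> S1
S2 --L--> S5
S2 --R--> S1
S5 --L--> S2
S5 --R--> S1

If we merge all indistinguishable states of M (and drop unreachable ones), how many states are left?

States {S0,S3} cannot be reached from the start state, so discard them.
Initial partition by acceptance: {S1,S4} | {S2,S5,S6}.
On input R, block {S1,S4} splits into {S1} and {S4}.
On input R, block {S2,S5,S6} splits into {S2,S5} and {S6}.
The partition is now stable with 4 blocks: {S1} | {S2,S5} | {S4} | {S6}.

4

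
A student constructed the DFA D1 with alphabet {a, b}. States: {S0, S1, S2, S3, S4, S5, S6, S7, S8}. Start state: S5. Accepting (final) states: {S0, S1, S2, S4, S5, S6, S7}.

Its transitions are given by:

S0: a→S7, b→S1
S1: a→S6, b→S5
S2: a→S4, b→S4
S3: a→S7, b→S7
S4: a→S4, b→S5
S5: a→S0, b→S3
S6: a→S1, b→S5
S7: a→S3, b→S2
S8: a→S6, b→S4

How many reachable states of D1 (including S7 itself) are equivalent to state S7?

Reachable states from the start: {S0,S1,S2,S3,S4,S5,S6,S7}. Unreachable: {S8} — drop them.
Initial partition by acceptance: {S0,S1,S2,S4,S5,S6,S7} | {S3}.
On input a, block {S0,S1,S2,S4,S5,S6,S7} splits into {S0,S1,S2,S4,S5,S6} and {S7}.
On input a, block {S0,S1,S2,S4,S5,S6} splits into {S1,S2,S4,S5,S6} and {S0}.
Refine {S1,S2,S4,S5,S6} on symbol a: members go to different blocks, giving {S1,S2,S4,S6} and {S5}.
On input b, block {S1,S2,S4,S6} splits into {S1,S4,S6} and {S2}.
Stable partition: {S1,S4,S6} | {S3} | {S7} | {S0} | {S5} | {S2} — 6 equivalence classes.
State S7 belongs to the block {S7}, which has 1 states.

1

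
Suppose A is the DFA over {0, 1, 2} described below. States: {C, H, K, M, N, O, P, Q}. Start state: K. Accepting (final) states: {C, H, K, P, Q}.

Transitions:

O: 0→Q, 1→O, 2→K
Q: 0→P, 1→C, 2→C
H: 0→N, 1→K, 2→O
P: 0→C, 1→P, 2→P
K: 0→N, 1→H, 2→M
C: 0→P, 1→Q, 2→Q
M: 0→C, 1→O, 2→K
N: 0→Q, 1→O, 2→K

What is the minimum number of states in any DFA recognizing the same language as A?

All states are reachable from the start state.
Initial partition by acceptance: {C,H,K,P,Q} | {M,N,O}.
On input 0, block {C,H,K,P,Q} splits into {C,P,Q} and {H,K}.
The partition is now stable with 3 blocks: {C,P,Q} | {M,N,O} | {H,K}.

3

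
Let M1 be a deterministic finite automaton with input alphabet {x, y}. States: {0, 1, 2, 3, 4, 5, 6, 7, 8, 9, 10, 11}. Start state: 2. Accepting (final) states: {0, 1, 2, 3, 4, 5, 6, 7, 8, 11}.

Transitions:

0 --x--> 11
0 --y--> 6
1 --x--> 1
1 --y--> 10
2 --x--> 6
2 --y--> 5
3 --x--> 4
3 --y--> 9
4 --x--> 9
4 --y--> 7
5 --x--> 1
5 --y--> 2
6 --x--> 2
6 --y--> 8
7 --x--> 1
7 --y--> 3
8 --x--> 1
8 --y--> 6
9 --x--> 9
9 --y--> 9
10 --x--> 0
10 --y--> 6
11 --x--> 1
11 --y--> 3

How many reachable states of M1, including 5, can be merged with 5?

P0 = {0,1,2,3,4,5,6,7,8,11} | {9,10}.
Refine {0,1,2,3,4,5,6,7,8,11} on symbol x: members go to different blocks, giving {0,1,2,3,5,6,7,8,11} and {4}.
On input x, block {0,1,2,3,5,6,7,8,11} splits into {0,1,2,5,6,7,8,11} and {3}.
Split {0,1,2,5,6,7,8,11} by δ(·,y) → {0,2,5,6,8} and {7,11} and {1}.
On input x, block {0,2,5,6,8} splits into {2,6} and {5,8} and {0}.
Refine {9,10} on symbol x: members go to different blocks, giving {9} and {10}.
No further refinement is possible. Final partition (9 blocks): {2,6} | {9} | {4} | {3} | {7,11} | {1} | {5,8} | {0} | {10}.
State 5 belongs to the block {5,8}, which has 2 states.

2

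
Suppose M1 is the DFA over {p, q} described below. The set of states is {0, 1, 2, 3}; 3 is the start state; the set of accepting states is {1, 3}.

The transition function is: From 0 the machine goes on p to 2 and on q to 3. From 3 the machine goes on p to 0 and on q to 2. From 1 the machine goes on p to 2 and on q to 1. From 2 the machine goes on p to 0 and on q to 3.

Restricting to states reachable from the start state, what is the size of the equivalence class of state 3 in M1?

1

States {1} cannot be reached from the start state, so discard them.
P0 = {3} | {0,2}.
The partition is now stable with 2 blocks: {3} | {0,2}.
State 3 belongs to the block {3}, which has 1 states.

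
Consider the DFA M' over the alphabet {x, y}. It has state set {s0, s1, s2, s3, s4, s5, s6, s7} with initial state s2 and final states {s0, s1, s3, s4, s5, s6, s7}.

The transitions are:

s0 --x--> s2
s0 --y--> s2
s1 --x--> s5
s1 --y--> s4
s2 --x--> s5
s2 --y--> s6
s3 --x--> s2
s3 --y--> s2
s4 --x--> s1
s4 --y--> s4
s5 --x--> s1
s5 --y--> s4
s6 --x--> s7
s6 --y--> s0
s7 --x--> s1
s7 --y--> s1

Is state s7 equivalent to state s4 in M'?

First remove the unreachable states {s3}; 7 states remain.
Initial partition by acceptance: {s0,s1,s4,s5,s6,s7} | {s2}.
Refine {s0,s1,s4,s5,s6,s7} on symbol x: members go to different blocks, giving {s1,s4,s5,s6,s7} and {s0}.
Split {s1,s4,s5,s6,s7} by δ(·,y) → {s1,s4,s5,s7} and {s6}.
The partition is now stable with 4 blocks: {s1,s4,s5,s7} | {s2} | {s0} | {s6}.
s7 and s4 lie in the same block of the stable partition, so they are equivalent — no string distinguishes them.

Yes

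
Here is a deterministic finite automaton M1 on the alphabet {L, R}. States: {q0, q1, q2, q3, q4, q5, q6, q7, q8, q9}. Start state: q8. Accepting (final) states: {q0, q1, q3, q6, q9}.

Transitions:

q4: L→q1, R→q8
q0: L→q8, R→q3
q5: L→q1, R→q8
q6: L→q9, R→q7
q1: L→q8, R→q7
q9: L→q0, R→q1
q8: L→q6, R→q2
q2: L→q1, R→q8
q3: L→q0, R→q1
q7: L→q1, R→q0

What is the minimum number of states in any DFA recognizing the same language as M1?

First remove the unreachable states {q4,q5}; 8 states remain.
Initial partition by acceptance: {q0,q1,q3,q6,q9} | {q2,q7,q8}.
On input L, block {q0,q1,q3,q6,q9} splits into {q3,q6,q9} and {q0,q1}.
Refine {q3,q6,q9} on symbol L: members go to different blocks, giving {q3,q9} and {q6}.
Refine {q2,q7,q8} on symbol L: members go to different blocks, giving {q2,q7} and {q8}.
Split {q2,q7} by δ(·,R) → {q2} and {q7}.
Split {q0,q1} by δ(·,R) → {q0} and {q1}.
Stable partition: {q3,q9} | {q2} | {q0} | {q6} | {q8} | {q7} | {q1} — 7 equivalence classes.

7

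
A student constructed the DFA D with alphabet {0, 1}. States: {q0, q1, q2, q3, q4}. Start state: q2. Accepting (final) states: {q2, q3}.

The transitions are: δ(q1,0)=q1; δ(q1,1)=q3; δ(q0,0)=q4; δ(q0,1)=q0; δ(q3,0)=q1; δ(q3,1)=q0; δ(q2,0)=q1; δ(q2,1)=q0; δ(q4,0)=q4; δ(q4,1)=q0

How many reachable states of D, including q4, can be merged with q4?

2

Every state is reachable, so we keep all 5.
Initial partition by acceptance: {q2,q3} | {q0,q1,q4}.
Refine {q0,q1,q4} on symbol 1: members go to different blocks, giving {q0,q4} and {q1}.
Stable partition: {q2,q3} | {q0,q4} | {q1} — 3 equivalence classes.
The equivalence class containing q4 is {q0,q4}, of size 2.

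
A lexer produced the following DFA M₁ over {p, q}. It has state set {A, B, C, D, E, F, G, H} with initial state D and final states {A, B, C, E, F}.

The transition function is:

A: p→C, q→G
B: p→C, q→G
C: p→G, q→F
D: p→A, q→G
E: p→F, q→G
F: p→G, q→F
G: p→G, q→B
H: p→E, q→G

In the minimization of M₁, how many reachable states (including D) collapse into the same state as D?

1

First remove the unreachable states {E,H}; 6 states remain.
Initial partition by acceptance: {A,B,C,F} | {D,G}.
Split {A,B,C,F} by δ(·,p) → {A,B} and {C,F}.
Refine {D,G} on symbol p: members go to different blocks, giving {D} and {G}.
Stable partition: {A,B} | {D} | {C,F} | {G} — 4 equivalence classes.
The equivalence class containing D is {D}, of size 1.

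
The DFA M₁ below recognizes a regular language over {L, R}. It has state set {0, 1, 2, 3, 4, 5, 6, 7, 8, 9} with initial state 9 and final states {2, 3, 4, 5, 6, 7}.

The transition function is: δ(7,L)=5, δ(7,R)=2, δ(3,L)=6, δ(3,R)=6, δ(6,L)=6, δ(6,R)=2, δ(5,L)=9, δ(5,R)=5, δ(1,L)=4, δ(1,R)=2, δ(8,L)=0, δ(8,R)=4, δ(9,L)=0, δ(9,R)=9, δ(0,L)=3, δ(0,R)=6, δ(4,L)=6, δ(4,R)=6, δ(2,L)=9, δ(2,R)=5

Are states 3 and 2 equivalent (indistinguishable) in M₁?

States {1,4,7,8} cannot be reached from the start state, so discard them.
Initial partition by acceptance: {2,3,5,6} | {0,9}.
On input L, block {2,3,5,6} splits into {2,5} and {3,6}.
Refine {0,9} on symbol L: members go to different blocks, giving {0} and {9}.
Refine {3,6} on symbol R: members go to different blocks, giving {3} and {6}.
The partition is now stable with 5 blocks: {2,5} | {0} | {3} | {9} | {6}.
3 and 2 end up in different blocks, so they are distinguishable. For instance, the string 'L' is accepted from only 3.

No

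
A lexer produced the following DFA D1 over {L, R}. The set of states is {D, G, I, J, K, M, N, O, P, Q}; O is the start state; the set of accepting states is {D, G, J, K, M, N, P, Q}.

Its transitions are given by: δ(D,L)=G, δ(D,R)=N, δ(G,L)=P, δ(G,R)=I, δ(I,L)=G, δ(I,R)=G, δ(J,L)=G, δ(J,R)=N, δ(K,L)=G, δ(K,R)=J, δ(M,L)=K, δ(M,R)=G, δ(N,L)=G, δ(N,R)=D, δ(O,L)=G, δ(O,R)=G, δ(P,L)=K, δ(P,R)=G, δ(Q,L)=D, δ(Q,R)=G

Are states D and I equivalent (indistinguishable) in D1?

No

States {M,Q} cannot be reached from the start state, so discard them.
P0 = {D,G,J,K,N,P} | {I,O}.
Refine {D,G,J,K,N,P} on symbol R: members go to different blocks, giving {D,J,K,N,P} and {G}.
On input L, block {D,J,K,N,P} splits into {D,J,K,N} and {P}.
No further refinement is possible. Final partition (4 blocks): {D,J,K,N} | {I,O} | {G} | {P}.
D and I end up in different blocks, so they are distinguishable. For instance, the string 'ε' is accepted from only D.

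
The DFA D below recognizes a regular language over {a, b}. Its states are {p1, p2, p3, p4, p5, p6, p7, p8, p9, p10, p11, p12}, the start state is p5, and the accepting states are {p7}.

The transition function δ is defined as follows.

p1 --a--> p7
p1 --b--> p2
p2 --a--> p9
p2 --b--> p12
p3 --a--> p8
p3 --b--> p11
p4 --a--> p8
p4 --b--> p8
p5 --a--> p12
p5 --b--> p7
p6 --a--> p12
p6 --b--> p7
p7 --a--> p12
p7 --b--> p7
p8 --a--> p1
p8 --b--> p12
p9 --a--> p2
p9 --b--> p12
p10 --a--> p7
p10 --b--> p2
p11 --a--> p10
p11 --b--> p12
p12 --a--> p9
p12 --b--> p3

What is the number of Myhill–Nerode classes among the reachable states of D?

7

Reachable states from the start: {p1,p2,p3,p5,p7,p8,p9,p10,p11,p12}. Unreachable: {p4,p6} — drop them.
P0 = {p7} | {p1,p2,p3,p5,p8,p9,p10,p11,p12}.
Split {p1,p2,p3,p5,p8,p9,p10,p11,p12} by δ(·,a) → {p2,p3,p5,p8,p9,p11,p12} and {p1,p10}.
Refine {p2,p3,p5,p8,p9,p11,p12} on symbol a: members go to different blocks, giving {p2,p3,p5,p9,p12} and {p8,p11}.
On input a, block {p2,p3,p5,p9,p12} splits into {p2,p5,p9,p12} and {p3}.
On input b, block {p2,p5,p9,p12} splits into {p2,p9} and {p5} and {p12}.
The partition is now stable with 7 blocks: {p7} | {p2,p9} | {p1,p10} | {p8,p11} | {p3} | {p5} | {p12}.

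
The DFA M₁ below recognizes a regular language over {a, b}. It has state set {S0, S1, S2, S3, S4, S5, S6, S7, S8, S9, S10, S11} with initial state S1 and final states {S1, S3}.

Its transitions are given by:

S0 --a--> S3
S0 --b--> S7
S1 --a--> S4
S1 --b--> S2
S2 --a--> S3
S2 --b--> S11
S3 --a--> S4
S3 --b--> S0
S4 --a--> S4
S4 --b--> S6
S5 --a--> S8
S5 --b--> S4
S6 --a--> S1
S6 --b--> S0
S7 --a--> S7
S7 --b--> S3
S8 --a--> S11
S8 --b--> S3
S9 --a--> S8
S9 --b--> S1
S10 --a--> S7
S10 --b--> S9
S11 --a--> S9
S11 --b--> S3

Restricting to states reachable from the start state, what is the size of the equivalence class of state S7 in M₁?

4

First remove the unreachable states {S5,S10}; 10 states remain.
Initial partition by acceptance: {S1,S3} | {S0,S2,S4,S6,S7,S8,S9,S11}.
Split {S0,S2,S4,S6,S7,S8,S9,S11} by δ(·,a) → {S4,S7,S8,S9,S11} and {S0,S2,S6}.
Split {S4,S7,S8,S9,S11} by δ(·,b) → {S7,S8,S9,S11} and {S4}.
On input b, block {S0,S2,S6} splits into {S0,S2} and {S6}.
The partition is now stable with 5 blocks: {S1,S3} | {S7,S8,S9,S11} | {S0,S2} | {S4} | {S6}.
The equivalence class containing S7 is {S7,S8,S9,S11}, of size 4.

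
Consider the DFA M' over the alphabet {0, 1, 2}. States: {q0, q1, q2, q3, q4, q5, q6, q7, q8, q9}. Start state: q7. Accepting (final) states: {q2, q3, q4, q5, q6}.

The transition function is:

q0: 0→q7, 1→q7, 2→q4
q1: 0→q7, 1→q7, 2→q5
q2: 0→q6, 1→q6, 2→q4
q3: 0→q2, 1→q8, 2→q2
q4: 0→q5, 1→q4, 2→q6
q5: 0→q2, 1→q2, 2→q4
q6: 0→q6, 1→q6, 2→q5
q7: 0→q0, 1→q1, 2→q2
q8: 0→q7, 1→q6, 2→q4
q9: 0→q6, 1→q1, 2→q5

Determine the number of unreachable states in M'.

BFS from q7 reaches {q0, q1, q2, q4, q5, q6, q7}; the 3 state(s) q3, q8, q9 are never visited.

3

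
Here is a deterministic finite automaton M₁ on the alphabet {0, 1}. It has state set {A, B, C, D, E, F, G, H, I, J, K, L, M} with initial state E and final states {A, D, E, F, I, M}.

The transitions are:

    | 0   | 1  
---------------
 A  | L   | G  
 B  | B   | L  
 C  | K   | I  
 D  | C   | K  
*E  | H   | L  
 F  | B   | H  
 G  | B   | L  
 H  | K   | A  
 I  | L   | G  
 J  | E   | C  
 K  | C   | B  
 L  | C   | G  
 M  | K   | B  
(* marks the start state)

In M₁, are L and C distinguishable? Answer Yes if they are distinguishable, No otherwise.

Reachable states from the start: {A,B,C,E,G,H,I,K,L}. Unreachable: {D,F,J,M} — drop them.
Initial partition by acceptance: {A,E,I} | {B,C,G,H,K,L}.
Split {B,C,G,H,K,L} by δ(·,1) → {B,G,K,L} and {C,H}.
Split {A,E,I} by δ(·,0) → {A,I} and {E}.
Split {B,G,K,L} by δ(·,0) → {B,G} and {K,L}.
The partition is now stable with 5 blocks: {A,I} | {B,G} | {C,H} | {E} | {K,L}.
L and C end up in different blocks, so they are distinguishable. For instance, the string '1' is accepted from only C.

Yes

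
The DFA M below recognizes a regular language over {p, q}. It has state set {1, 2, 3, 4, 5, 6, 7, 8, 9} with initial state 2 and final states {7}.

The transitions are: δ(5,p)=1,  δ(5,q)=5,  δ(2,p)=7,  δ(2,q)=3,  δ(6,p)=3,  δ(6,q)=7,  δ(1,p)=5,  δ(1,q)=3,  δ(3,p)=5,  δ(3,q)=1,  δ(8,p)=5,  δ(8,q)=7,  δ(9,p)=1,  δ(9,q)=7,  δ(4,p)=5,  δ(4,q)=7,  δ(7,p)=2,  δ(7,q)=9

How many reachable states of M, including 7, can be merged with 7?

Reachable states from the start: {1,2,3,5,7,9}. Unreachable: {4,6,8} — drop them.
Start with accepting vs non-accepting: {7} | {1,2,3,5,9}.
On input p, block {1,2,3,5,9} splits into {1,3,5,9} and {2}.
On input q, block {1,3,5,9} splits into {1,3,5} and {9}.
No further refinement is possible. Final partition (4 blocks): {7} | {1,3,5} | {2} | {9}.
State 7 belongs to the block {7}, which has 1 states.

1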